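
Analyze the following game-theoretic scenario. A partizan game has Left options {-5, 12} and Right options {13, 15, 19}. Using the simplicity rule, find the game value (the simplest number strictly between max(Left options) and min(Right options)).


Left options: {-5, 12}, max = 12
Right options: {13, 15, 19}, min = 13
All options are numbers and max(Left) < min(Right), so by the simplicity theorem the value is the simplest (earliest-born) number strictly between 12 and 13.
No integer lies strictly between 12 and 13, so the value is the dyadic rational m/2^k in the interval with the smallest k (then m odd); search k = 1, 2, ...:
Denominator 2: 25/2 lies strictly between 12 and 13 -- found.
The simplest number in the interval is 25/2.
Game value = 25/2

25/2


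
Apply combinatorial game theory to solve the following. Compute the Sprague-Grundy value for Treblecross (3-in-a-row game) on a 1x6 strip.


Treblecross: place X on empty cells; 3-in-a-row wins.
Playing within two cells of an existing X lets the opponent win at once, so sensible play treats the cells i-2..i+2 around each X as dead. The player left with no safe cell loses, so this is a normal-play take-away game on strips of safe cells.
Placing X at cell i (0-indexed) of a strip of k safe cells leaves independent strips of sizes max(0, i-2) and max(0, k-i-3). Hence G(k) = mex{ G(max(0,i-2)) XOR G(max(0,k-i-3)) : 0 <= i < k }, with G(0) = 0.
G(1): splits (0,0):0^0=0 -> mex({0}) = 1
G(2): splits (0,0):0^0=0 -> mex({0}) = 1
G(3): splits (0,0):0^0=0 -> mex({0}) = 1
G(4): splits (0,1):0^1=1 (0,0):0^0=0 -> mex({0, 1}) = 2
G(5): splits (0,2):0^1=1 (0,1):0^1=1 (0,0):0^0=0 -> mex({0, 1}) = 2
G(6) = mex({1}) = 0
Therefore G(6) = 0.

0


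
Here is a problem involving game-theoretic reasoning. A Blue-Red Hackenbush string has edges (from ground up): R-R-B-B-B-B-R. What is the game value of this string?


Edges (from ground): R-R-B-B-B-B-R
By Berlekamp's sign-expansion rule, a Blue-Red Hackenbush stalk has the value of the surreal number whose sign sequence is the edge sequence with B -> + and R -> -.
Sign sequence: --++++-
Trace the sign expansion in the surreal number tree, starting from 0:
Edge 1: R (sign -) -> bounds (-inf, 0), value = -1
Edge 2: R (sign -) -> bounds (-inf, -1), value = -2
Edge 3: B (sign +) -> bounds (-2, -1), value = -3/2
Edge 4: B (sign +) -> bounds (-3/2, -1), value = -5/4
Edge 5: B (sign +) -> bounds (-5/4, -1), value = -9/8
Edge 6: B (sign +) -> bounds (-9/8, -1), value = -17/16
Edge 7: R (sign -) -> bounds (-9/8, -17/16), value = -35/32
Game value = -35/32

-35/32


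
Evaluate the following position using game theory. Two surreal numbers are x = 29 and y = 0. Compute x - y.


x = 29, y = 0
x - y = 29 - 0 = 29

29


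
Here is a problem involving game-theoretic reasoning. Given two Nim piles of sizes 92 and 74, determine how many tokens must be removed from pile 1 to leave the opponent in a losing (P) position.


Piles: 92 and 74
Current XOR: 92 XOR 74 = 22 (non-zero, so this is an N-position).
To make the XOR zero, we need to find a move that balances the piles.
For pile 1 (size 92): target = 92 XOR 22 = 74
We reduce pile 1 from 92 to 74.
Tokens removed: 92 - 74 = 18
Verification: 74 XOR 74 = 0

18


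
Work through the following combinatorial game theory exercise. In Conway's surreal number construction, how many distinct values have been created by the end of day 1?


Day 0: {|} = 0 is born. Count = 1.
Day n: the number of surreal numbers born by day n is 2^(n+1) - 1.
By day 0: 2^1 - 1 = 1
By day 1: 2^2 - 1 = 3
By day 1: 3 surreal numbers.

3


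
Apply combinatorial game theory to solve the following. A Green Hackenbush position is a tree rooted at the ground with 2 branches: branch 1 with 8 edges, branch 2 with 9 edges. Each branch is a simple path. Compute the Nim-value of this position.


The tree has 2 branches from the ground vertex.
In Green Hackenbush, the Nim-value of a simple path of length k is k.
Branch 1: length 8, Nim-value = 8
Branch 2: length 9, Nim-value = 9
Total Nim-value = XOR of all branch values:
0 XOR 8 = 8
8 XOR 9 = 1
Nim-value of the tree = 1

1


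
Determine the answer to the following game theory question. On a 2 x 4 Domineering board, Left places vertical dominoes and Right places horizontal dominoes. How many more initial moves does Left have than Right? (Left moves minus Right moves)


Board is 2 x 4 (rows x cols).
Left (vertical) placements: (rows-1) * cols = 1 * 4 = 4
Right (horizontal) placements: rows * (cols-1) = 2 * 3 = 6
Advantage = Left - Right = 4 - 6 = -2

-2


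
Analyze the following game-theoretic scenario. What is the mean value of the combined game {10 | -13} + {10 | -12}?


G1 = {10 | -13}, G2 = {10 | -12}
Each is a switch {a | b} with numbers a > b; its mean value is (a + b)/2, and mean value is additive over game sums: m(G1 + G2) = m(G1) + m(G2).
Mean of G1 = (10 + (-13))/2 = -3/2 = -3/2
Mean of G2 = (10 + (-12))/2 = -2/2 = -1
Mean of G1 + G2 = -3/2 + -1 = -5/2

-5/2


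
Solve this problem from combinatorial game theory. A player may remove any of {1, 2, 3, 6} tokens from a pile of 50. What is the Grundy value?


The subtraction set is S = {1, 2, 3, 6}.
G(k) = mex{ G(k - s) : s in S, s <= k }. We compute iteratively: G(0) = 0.
G(1) = mex({0}) = 1
G(2) = mex({0, 1}) = 2
G(3) = mex({0, 1, 2}) = 3
G(4) = mex({1, 2, 3}) = 0
G(5) = mex({0, 2, 3}) = 1
G(6) = mex({0, 1, 3}) = 2
G(7) = mex({0, 1, 2}) = 3
G(8) = mex({1, 2, 3}) = 0
G(9) = mex({0, 2, 3}) = 1
Observe that G(4)..G(9) = 0, 1, 2, 3, 0, 1 repeats G(0)..G(5) = 0, 1, 2, 3, 0, 1.
For k >= max(S) = 6, G(k) is determined by the previous 6 values G(k-6)..G(k-1); a window of 6 consecutive values has recurred shifted by 4, so by induction G(k + 4) = G(k) for all k >= 0: the sequence is periodic from the start with period 4.
One period: G(0..3) = 0, 1, 2, 3.
50 mod 4 = 2, so G(50) = G(2) = 2.

2


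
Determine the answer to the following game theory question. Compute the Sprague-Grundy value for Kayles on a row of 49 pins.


Kayles: a move removes 1 or 2 adjacent pins from a contiguous row.
Removing pins from a row of k leaves two independent rows (a, b) with a + b = k - 1 (one pin) or a + b = k - 2 (two pins); an end removal gives a = 0.
By Sprague-Grundy, G(k) = mex{ G(a) XOR G(b) } over all these splits. G(0) = 0.
G(1): splits (0,0):0^0=0 -> mex({0}) = 1
G(2): splits (0,1):0^1=1 (0,0):0^0=0 -> mex({0, 1}) = 2
G(3): splits (0,2):0^2=2 (1,1):1^1=0 (0,1):0^1=1 -> mex({0, 1, 2}) = 3
G(4): splits (0,3):0^3=3 (1,2):1^2=3 (0,2):0^2=2 (1,1):1^1=0 -> mex({0, 2, 3}) = 1
G(5): splits (0,4):0^1=1 (1,3):1^3=2 (2,2):2^2=0 (0,3):0^3=3 (1,2):1^2=3 -> mex({0, 1, 2, 3}) = 4
G(6) = mex({0, 1, 2, 4}) = 3
G(7) = mex({0, 1, 3, 4, 5}) = 2
G(8) = mex({0, 2, 3, 5, 6}) = 1
G(9) = mex({0, 1, 2, 3, 6, 7}) = 4
G(10) = mex({0, 1, 3, 4, 5, 7}) = 2
G(11) = mex({0, 1, 2, 3, 4, 5}) = 6
G(12) = mex({0, 1, 2, 3, 5, 6, 7}) = 4
G(13) = mex({0, 2, 3, 4, 6, 7}) = 1
G(14) = mex({0, 1, 4, 5, 6, 7}) = 2
G(15) = mex({0, 1, 2, 3, 4, 5, 6}) = 7
G(16) = mex({0, 2, 3, 5, 6, 7}) = 1
G(17) = mex({0, 1, 2, 3, 5, 6, 7}) = 4
G(18) = mex({0, 1, 2, 4, 5, 6}) = 3
G(19) = mex({0, 1, 3, 4, 5, 7}) = 2
G(20) = mex({0, 2, 3, 4, 5, 6, 7}) = 1
G(21) = mex({0, 1, 2, 3, 5, 6, 7}) = 4
G(22) = mex({0, 1, 2, 3, 4, 5, 7}) = 6
G(23) = mex({0, 1, 2, 3, 4, 5, 6}) = 7
G(24) = mex({0, 1, 2, 3, 5, 6, 7}) = 4
G(25) = mex({0, 2, 3, 4, 6, 7}) = 1
G(26) = mex({0, 1, 3, 4, 5, 6, 7}) = 2
G(27) = mex({0, 1, 2, 3, 4, 5, 6, 7}) = 8
G(28) = mex({0, 1, 2, 3, 4, 6, 7, 8}) = 5
G(29) = mex({0, 1, 2, 3, 5, 6, 7, 8, 9}) = 4
G(30) = mex({0, 1, 2, 3, 4, 5, 6, 9, 10}) = 7
G(31) = mex({0, 1, 3, 4, 5, 7, 10, 11}) = 2
G(32) = mex({0, 2, 3, 4, 5, 6, 7, 9, 11}) = 1
G(33) = mex({0, 1, 2, 3, 4, 5, 6, 7, 9, 12}) = 8
G(34) = mex({0, 1, 2, 3, 4, 5, 7, 8, 11, 12}) = 6
G(35) = mex({0, 1, 2, 3, 4, 5, 6, 8, 9, 10, 11}) = 7
G(36) = mex({0, 1, 2, 3, 5, 6, 7, 9, 10}) = 4
G(37) = mex({0, 2, 3, 4, 6, 7, 9, 10, 11, 12}) = 1
G(38) = mex({0, 1, 3, 4, 5, 6, 7, 9, 10, 11, 12}) = 2
G(39) = mex({0, 1, 2, 4, 5, 6, 7, 9, 10, 12, 14}) = 3
G(40) = mex({0, 2, 3, 4, 6, 7, 11, 12, 14}) = 1
G(41) = mex({0, 1, 2, 3, 5, 6, 7, 9, 10, 11, 12}) = 4
G(42) = mex({0, 1, 2, 3, 4, 5, 6, 9, 10}) = 7
G(43) = mex({0, 1, 3, 4, 5, 7, 9, 10, 12, 15}) = 2
G(44) = mex({0, 2, 3, 4, 5, 6, 7, 9, 10, 12, 15}) = 1
G(45) = mex({0, 1, 2, 3, 4, 5, 6, 7, 9, 10, 12, 14}) = 8
G(46) = mex({0, 1, 3, 4, 5, 7, 8, 11, 12, 14}) = 2
G(47) = mex({0, 1, 2, 3, 4, 5, 6, 8, 9, 10, 11, 12}) = 7
G(48) = mex({0, 1, 2, 3, 5, 6, 7, 9, 10}) = 4
G(49) = mex({0, 2, 3, 4, 6, 7, 9, 10, 11, 12, 15}) = 1
Therefore G(49) = 1.

1


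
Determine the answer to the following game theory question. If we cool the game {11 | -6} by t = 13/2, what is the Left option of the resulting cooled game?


Original game: {11 | -6} (a switch {a | b} with a > b).
Cooling by t (for t below the temperature (a - b)/2 = 17/2) taxes each move by t: {a | b} cooled by t is {a - t | b + t}.
Cooling amount: t = 13/2
Cooled Left option: 11 - 13/2 = 9/2
Cooled Right option: -6 + 13/2 = 1/2
Cooled game: {9/2 | 1/2}
Left option = 9/2

9/2


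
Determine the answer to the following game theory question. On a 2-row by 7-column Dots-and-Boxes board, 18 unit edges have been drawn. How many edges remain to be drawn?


Grid: 2 x 7 boxes, i.e. 3 rows and 8 columns of dots.
Horizontal edges: (rows + 1) * cols = 3 * 7 = 21
Vertical edges: rows * (cols + 1) = 2 * 8 = 16
Total edges: 21 + 16 = 37
Edges drawn: 18
Remaining: 37 - 18 = 19

19


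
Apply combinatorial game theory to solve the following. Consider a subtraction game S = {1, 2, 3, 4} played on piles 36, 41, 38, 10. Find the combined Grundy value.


Subtraction set: {1, 2, 3, 4}
For this subtraction set, G(n) = n mod 5 (period = max + 1 = 5).
Pile 1 (size 36): G(36) = 36 mod 5 = 1
Pile 2 (size 41): G(41) = 41 mod 5 = 1
Pile 3 (size 38): G(38) = 38 mod 5 = 3
Pile 4 (size 10): G(10) = 10 mod 5 = 0
Total Grundy value = XOR of all: 1 XOR 1 XOR 3 XOR 0 = 3

3


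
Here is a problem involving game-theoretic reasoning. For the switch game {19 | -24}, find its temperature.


The game is {19 | -24}, a switch {a | b} with numbers a > b.
Cooling {a | b} by t gives {a - t | b + t}, which stops being hot when a - t = b + t, i.e. at t = (a - b)/2. So the temperature of a switch is (a - b)/2.
Temperature = (Left option - Right option) / 2
= (19 - (-24)) / 2
= 43 / 2
= 43/2

43/2


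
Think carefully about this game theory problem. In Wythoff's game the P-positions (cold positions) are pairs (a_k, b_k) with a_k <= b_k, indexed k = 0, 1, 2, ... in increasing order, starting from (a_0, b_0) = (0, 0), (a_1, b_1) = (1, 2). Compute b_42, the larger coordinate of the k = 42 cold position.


By Wythoff's theorem, a_k = floor(k * phi) and b_k = floor(k * phi^2) = a_k + k, where phi = (1 + sqrt(5))/2 is the golden ratio.
phi = (1 + sqrt(5))/2 = 1.618034
phi^2 = phi + 1 = 2.618034
k = 42
k * phi^2 = 42 * 2.618034 = 109.957428
b_42 = floor(k * phi^2) = 109 (check: a_42 + k = 67 + 42 = 109)

109


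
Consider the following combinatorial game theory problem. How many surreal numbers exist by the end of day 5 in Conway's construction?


Day 0: {|} = 0 is born. Count = 1.
Day n: the number of surreal numbers born by day n is 2^(n+1) - 1.
By day 0: 2^1 - 1 = 1
By day 1: 2^2 - 1 = 3
By day 2: 2^3 - 1 = 7
By day 3: 2^4 - 1 = 15
By day 4: 2^5 - 1 = 31
By day 5: 2^6 - 1 = 63
By day 5: 63 surreal numbers.

63


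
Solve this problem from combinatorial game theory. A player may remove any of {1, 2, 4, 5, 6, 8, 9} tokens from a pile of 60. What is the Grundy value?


The subtraction set is S = {1, 2, 4, 5, 6, 8, 9}.
G(k) = mex{ G(k - s) : s in S, s <= k }. We compute iteratively: G(0) = 0.
G(1) = mex({0}) = 1
G(2) = mex({0, 1}) = 2
G(3) = mex({1, 2}) = 0
G(4) = mex({0, 2}) = 1
G(5) = mex({0, 1}) = 2
G(6) = mex({0, 1, 2}) = 3
G(7) = mex({0, 1, 2, 3}) = 4
G(8) = mex({0, 1, 2, 3, 4}) = 5
G(9) = mex({0, 1, 2, 4, 5}) = 3
G(10) = mex({1, 2, 3, 5}) = 0
G(11) = mex({0, 2, 3, 4}) = 1
G(12) = mex({0, 1, 3, 4, 5}) = 2
G(13) = mex({1, 2, 3, 4, 5}) = 0
G(14) = mex({0, 2, 3, 5}) = 1
G(15) = mex({0, 1, 3, 4}) = 2
G(16) = mex({0, 1, 2, 4, 5}) = 3
G(17) = mex({0, 1, 2, 3, 5}) = 4
G(18) = mex({0, 1, 2, 3, 4}) = 5
Observe that G(10)..G(18) = 0, 1, 2, 0, 1, 2, 3, 4, 5 repeats G(0)..G(8) = 0, 1, 2, 0, 1, 2, 3, 4, 5.
For k >= max(S) = 9, G(k) is determined by the previous 9 values G(k-9)..G(k-1); a window of 9 consecutive values has recurred shifted by 10, so by induction G(k + 10) = G(k) for all k >= 0: the sequence is periodic from the start with period 10.
One period: G(0..9) = 0, 1, 2, 0, 1, 2, 3, 4, 5, 3.
60 mod 10 = 0, so G(60) = G(0) = 0.

0


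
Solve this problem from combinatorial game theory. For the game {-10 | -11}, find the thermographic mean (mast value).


Game = {-10 | -11}, a switch {a | b} with numbers a > b.
Its thermograph has left wall a - t and right wall b + t, which meet at t = (a - b)/2, where both equal (a + b)/2. So the mast (mean value) is at (a + b)/2.
Mean = (-10 + (-11))/2 = -21/2 = -21/2

-21/2


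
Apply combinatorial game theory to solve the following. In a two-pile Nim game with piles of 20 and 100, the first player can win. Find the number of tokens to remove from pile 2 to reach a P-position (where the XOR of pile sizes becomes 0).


Piles: 20 and 100
Current XOR: 20 XOR 100 = 112 (non-zero, so this is an N-position).
To make the XOR zero, we need to find a move that balances the piles.
For pile 2 (size 100): target = 100 XOR 112 = 20
We reduce pile 2 from 100 to 20.
Tokens removed: 100 - 20 = 80
Verification: 20 XOR 20 = 0

80


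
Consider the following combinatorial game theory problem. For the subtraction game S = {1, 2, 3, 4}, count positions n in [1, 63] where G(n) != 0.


Subtraction set S = {1, 2, 3, 4}, so G(n) = n mod 5.
G(n) = 0 when n is a multiple of 5.
Multiples of 5 in [1, 63]: 12
N-positions (nonzero Grundy) = 63 - 12 = 51

51


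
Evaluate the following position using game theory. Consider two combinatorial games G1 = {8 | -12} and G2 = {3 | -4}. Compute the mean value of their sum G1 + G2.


G1 = {8 | -12}, G2 = {3 | -4}
Each is a switch {a | b} with numbers a > b; its mean value is (a + b)/2, and mean value is additive over game sums: m(G1 + G2) = m(G1) + m(G2).
Mean of G1 = (8 + (-12))/2 = -4/2 = -2
Mean of G2 = (3 + (-4))/2 = -1/2 = -1/2
Mean of G1 + G2 = -2 + -1/2 = -5/2

-5/2


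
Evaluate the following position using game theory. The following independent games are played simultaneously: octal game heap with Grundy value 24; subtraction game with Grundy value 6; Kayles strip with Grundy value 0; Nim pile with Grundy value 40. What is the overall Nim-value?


By the Sprague-Grundy theorem, the Grundy value of a sum of games is the XOR of individual Grundy values.
octal game heap: Grundy value = 24. Running XOR: 0 XOR 24 = 24
subtraction game: Grundy value = 6. Running XOR: 24 XOR 6 = 30
Kayles strip: Grundy value = 0. Running XOR: 30 XOR 0 = 30
Nim pile: Grundy value = 40. Running XOR: 30 XOR 40 = 54
The combined Grundy value is 54.

54


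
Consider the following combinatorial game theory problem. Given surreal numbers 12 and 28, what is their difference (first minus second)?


x = 12, y = 28
x - y = 12 - 28 = -16

-16


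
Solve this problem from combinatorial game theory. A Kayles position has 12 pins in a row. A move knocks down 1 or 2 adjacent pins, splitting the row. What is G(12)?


Kayles: a move removes 1 or 2 adjacent pins from a contiguous row.
Removing pins from a row of k leaves two independent rows (a, b) with a + b = k - 1 (one pin) or a + b = k - 2 (two pins); an end removal gives a = 0.
By Sprague-Grundy, G(k) = mex{ G(a) XOR G(b) } over all these splits. G(0) = 0.
G(1): splits (0,0):0^0=0 -> mex({0}) = 1
G(2): splits (0,1):0^1=1 (0,0):0^0=0 -> mex({0, 1}) = 2
G(3): splits (0,2):0^2=2 (1,1):1^1=0 (0,1):0^1=1 -> mex({0, 1, 2}) = 3
G(4): splits (0,3):0^3=3 (1,2):1^2=3 (0,2):0^2=2 (1,1):1^1=0 -> mex({0, 2, 3}) = 1
G(5): splits (0,4):0^1=1 (1,3):1^3=2 (2,2):2^2=0 (0,3):0^3=3 (1,2):1^2=3 -> mex({0, 1, 2, 3}) = 4
G(6) = mex({0, 1, 2, 4}) = 3
G(7) = mex({0, 1, 3, 4, 5}) = 2
G(8) = mex({0, 2, 3, 5, 6}) = 1
G(9) = mex({0, 1, 2, 3, 6, 7}) = 4
G(10) = mex({0, 1, 3, 4, 5, 7}) = 2
G(11) = mex({0, 1, 2, 3, 4, 5}) = 6
G(12) = mex({0, 1, 2, 3, 5, 6, 7}) = 4
Therefore G(12) = 4.

4


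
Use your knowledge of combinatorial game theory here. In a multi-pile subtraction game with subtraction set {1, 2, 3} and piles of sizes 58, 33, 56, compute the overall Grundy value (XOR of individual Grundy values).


Subtraction set: {1, 2, 3}
For this subtraction set, G(n) = n mod 4 (period = max + 1 = 4).
Pile 1 (size 58): G(58) = 58 mod 4 = 2
Pile 2 (size 33): G(33) = 33 mod 4 = 1
Pile 3 (size 56): G(56) = 56 mod 4 = 0
Total Grundy value = XOR of all: 2 XOR 1 XOR 0 = 3

3


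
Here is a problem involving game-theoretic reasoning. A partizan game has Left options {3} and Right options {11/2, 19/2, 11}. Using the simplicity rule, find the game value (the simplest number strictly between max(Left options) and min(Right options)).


Left options: {3}, max = 3
Right options: {11/2, 19/2, 11}, min = 11/2
All options are numbers and max(Left) < min(Right), so by the simplicity theorem the value is the simplest (earliest-born) number strictly between 3 and 11/2.
Integers 4 through 5 all lie strictly between 3 and 11/2.
Among integers, the simplest (lowest birthday = smallest |n|; 0 is born on day 0, +-n on day n) is 4.
No non-integer in the interval can be simpler: if x is a non-integer in the interval, then floor(x) or ceil(x) also lies in the interval (the interval contains an integer), and both are proper prefixes of x's sign expansion, i.e. born earlier. So the game value is 4.
Game value = 4

4


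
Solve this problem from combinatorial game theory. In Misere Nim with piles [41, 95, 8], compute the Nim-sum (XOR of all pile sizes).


We need the XOR (exclusive or) of all pile sizes.
After XOR-ing pile 1 (size 41): 0 XOR 41 = 41
After XOR-ing pile 2 (size 95): 41 XOR 95 = 118
After XOR-ing pile 3 (size 8): 118 XOR 8 = 126
The Nim-value of this position is 126.

126


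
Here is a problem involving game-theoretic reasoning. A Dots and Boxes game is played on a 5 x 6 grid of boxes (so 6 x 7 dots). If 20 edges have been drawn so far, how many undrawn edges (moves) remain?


Grid: 5 x 6 boxes, i.e. 6 rows and 7 columns of dots.
Horizontal edges: (rows + 1) * cols = 6 * 6 = 36
Vertical edges: rows * (cols + 1) = 5 * 7 = 35
Total edges: 36 + 35 = 71
Edges drawn: 20
Remaining: 71 - 20 = 51

51


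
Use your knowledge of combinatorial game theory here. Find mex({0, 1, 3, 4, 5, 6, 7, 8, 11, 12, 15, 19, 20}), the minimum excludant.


Set = {0, 1, 3, 4, 5, 6, 7, 8, 11, 12, 15, 19, 20}
0 is in the set.
1 is in the set.
2 is NOT in the set. This is the mex.
mex = 2

2


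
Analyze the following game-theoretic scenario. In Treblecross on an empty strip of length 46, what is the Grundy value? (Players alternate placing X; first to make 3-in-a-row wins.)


Treblecross: place X on empty cells; 3-in-a-row wins.
Playing within two cells of an existing X lets the opponent win at once, so sensible play treats the cells i-2..i+2 around each X as dead. The player left with no safe cell loses, so this is a normal-play take-away game on strips of safe cells.
Placing X at cell i (0-indexed) of a strip of k safe cells leaves independent strips of sizes max(0, i-2) and max(0, k-i-3). Hence G(k) = mex{ G(max(0,i-2)) XOR G(max(0,k-i-3)) : 0 <= i < k }, with G(0) = 0.
G(1): splits (0,0):0^0=0 -> mex({0}) = 1
G(2): splits (0,0):0^0=0 -> mex({0}) = 1
G(3): splits (0,0):0^0=0 -> mex({0}) = 1
G(4): splits (0,1):0^1=1 (0,0):0^0=0 -> mex({0, 1}) = 2
G(5): splits (0,2):0^1=1 (0,1):0^1=1 (0,0):0^0=0 -> mex({0, 1}) = 2
G(6) = mex({1}) = 0
G(7) = mex({0, 1, 2}) = 3
G(8) = mex({0, 1, 2}) = 3
G(9) = mex({0, 2}) = 1
G(10) = mex({0, 2, 3}) = 1
G(11) = mex({0, 3}) = 1
G(12) = mex({1, 3}) = 0
G(13) = mex({0, 1, 2, 3}) = 4
G(14) = mex({0, 1, 2}) = 3
G(15) = mex({0, 1, 2}) = 3
G(16) = mex({0, 1, 2, 4}) = 3
G(17) = mex({0, 1, 3, 4}) = 2
G(18) = mex({0, 1, 3, 4}) = 2
G(19) = mex({0, 1, 3, 5}) = 2
G(20) = mex({0, 1, 2, 3, 5}) = 4
G(21) = mex({0, 1, 2, 3, 5}) = 4
G(22) = mex({1, 2, 6}) = 0
G(23) = mex({0, 1, 2, 3, 4, 6}) = 5
G(24) = mex({0, 1, 2, 3, 4}) = 5
G(25) = mex({0, 1, 3, 4, 7}) = 2
G(26) = mex({0, 1, 3, 4, 5, 7}) = 2
G(27) = mex({0, 1, 3, 5}) = 2
G(28) = mex({0, 1, 2, 5}) = 3
G(29) = mex({0, 1, 2, 4, 5, 6}) = 3
G(30) = mex({1, 2, 4, 6}) = 0
G(31) = mex({0, 1, 2, 3, 4, 6}) = 5
G(32) = mex({1, 2, 3, 4, 7}) = 0
G(33) = mex({0, 3, 7}) = 1
G(34) = mex({0, 2, 3, 5, 7}) = 1
G(35) = mex({0, 2, 3, 5, 6}) = 1
G(36) = mex({0, 1, 2, 5, 6}) = 3
G(37) = mex({0, 1, 2, 4, 5, 6}) = 3
G(38) = mex({0, 1, 2, 4}) = 3
G(39) = mex({0, 1, 2, 3, 4, 7}) = 5
G(40) = mex({0, 1, 2, 3, 4, 5, 7}) = 6
G(41) = mex({0, 1, 2, 3, 5, 7}) = 4
G(42) = mex({0, 1, 2, 3, 5, 6, 7}) = 4
G(43) = mex({0, 2, 3, 5, 6}) = 1
G(44) = mex({1, 2, 3, 4, 5, 6}) = 0
G(45) = mex({0, 1, 2, 3, 4, 6, 7}) = 5
G(46) = mex({0, 1, 2, 3, 4, 7}) = 5
Therefore G(46) = 5.

5


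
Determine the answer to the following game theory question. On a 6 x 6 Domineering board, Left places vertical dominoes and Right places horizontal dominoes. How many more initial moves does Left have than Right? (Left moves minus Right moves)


Board is 6 x 6 (rows x cols).
Left (vertical) placements: (rows-1) * cols = 5 * 6 = 30
Right (horizontal) placements: rows * (cols-1) = 6 * 5 = 30
Advantage = Left - Right = 30 - 30 = 0

0


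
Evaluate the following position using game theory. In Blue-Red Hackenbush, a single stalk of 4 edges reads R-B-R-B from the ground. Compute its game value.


Edges (from ground): R-B-R-B
By Berlekamp's sign-expansion rule, a Blue-Red Hackenbush stalk has the value of the surreal number whose sign sequence is the edge sequence with B -> + and R -> -.
Sign sequence: -+-+
Trace the sign expansion in the surreal number tree, starting from 0:
Edge 1: R (sign -) -> bounds (-inf, 0), value = -1
Edge 2: B (sign +) -> bounds (-1, 0), value = -1/2
Edge 3: R (sign -) -> bounds (-1, -1/2), value = -3/4
Edge 4: B (sign +) -> bounds (-3/4, -1/2), value = -5/8
Game value = -5/8

-5/8


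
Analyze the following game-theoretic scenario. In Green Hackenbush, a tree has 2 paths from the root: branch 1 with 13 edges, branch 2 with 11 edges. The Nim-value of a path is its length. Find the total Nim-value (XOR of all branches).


The tree has 2 branches from the ground vertex.
In Green Hackenbush, the Nim-value of a simple path of length k is k.
Branch 1: length 13, Nim-value = 13
Branch 2: length 11, Nim-value = 11
Total Nim-value = XOR of all branch values:
0 XOR 13 = 13
13 XOR 11 = 6
Nim-value of the tree = 6

6


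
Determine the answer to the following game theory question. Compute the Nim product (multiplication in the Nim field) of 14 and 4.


Nim multiplication is bilinear over XOR: (u XOR v) * w = (u*w) XOR (v*w).
So we split each operand into its bit components and XOR the pairwise Nim products.
14 = 2 + 4 + 8 (as XOR of powers of 2).
4 = 4 (as XOR of powers of 2).
Using the standard Nim-product table on single bits:
  2*2 = 3,   2*4 = 8,   2*8 = 12,
  4*4 = 6,   4*8 = 11,  8*8 = 13,
and  1*x = x (identity), k*l = l*k (commutative).
Pairwise Nim products:
  2 * 4 = 8
  4 * 4 = 6
  8 * 4 = 11
XOR them: 8 XOR 6 XOR 11 = 5.
Result: 14 * 4 = 5 (in Nim).

5


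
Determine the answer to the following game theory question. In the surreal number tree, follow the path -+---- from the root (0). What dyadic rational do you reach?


Sign expansion: -+----
Rule: track bounds (lo, hi), initially (-inf, +inf). On '+', the current value becomes lo and we move to the simplest number in (value, hi): value + 1 if hi = +inf, otherwise the midpoint (value + hi)/2. On '-', the current value becomes hi and we move to value - 1 if lo = -inf, otherwise the midpoint (lo + value)/2.
Start at 0.
Step 1: sign = -, move left. Bounds: (-inf, 0). Value = -1
Step 2: sign = +, move right. Bounds: (-1, 0). Value = -1/2
Step 3: sign = -, move left. Bounds: (-1, -1/2). Value = -3/4
Step 4: sign = -, move left. Bounds: (-1, -3/4). Value = -7/8
Step 5: sign = -, move left. Bounds: (-1, -7/8). Value = -15/16
Step 6: sign = -, move left. Bounds: (-1, -15/16). Value = -31/32
The surreal number with sign expansion -+---- is -31/32.

-31/32


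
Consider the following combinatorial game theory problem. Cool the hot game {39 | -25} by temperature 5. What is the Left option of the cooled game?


Original game: {39 | -25} (a switch {a | b} with a > b).
Cooling by t (for t below the temperature (a - b)/2 = 32) taxes each move by t: {a | b} cooled by t is {a - t | b + t}.
Cooling amount: t = 5
Cooled Left option: 39 - 5 = 34
Cooled Right option: -25 + 5 = -20
Cooled game: {34 | -20}
Left option = 34

34


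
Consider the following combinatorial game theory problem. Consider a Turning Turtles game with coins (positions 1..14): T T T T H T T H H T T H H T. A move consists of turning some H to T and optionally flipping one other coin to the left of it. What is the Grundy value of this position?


Coins: T T T T H T T H H T T H H T
Key fact: a single head at position k behaves exactly like a Nim heap of size k (turning it to T and optionally flipping a coin at j < k corresponds to moving the heap from k to j, or to 0), and heads combine as a disjunctive sum (two heads at the same place would cancel, matching j XOR j = 0). So the Nim-value is the XOR of the 1-indexed positions of the heads.
Face-up positions (1-indexed): [5, 8, 9, 12, 13]
XOR 0 with 5: 0 XOR 5 = 5
XOR 5 with 8: 5 XOR 8 = 13
XOR 13 with 9: 13 XOR 9 = 4
XOR 4 with 12: 4 XOR 12 = 8
XOR 8 with 13: 8 XOR 13 = 5
Nim-value = 5

5


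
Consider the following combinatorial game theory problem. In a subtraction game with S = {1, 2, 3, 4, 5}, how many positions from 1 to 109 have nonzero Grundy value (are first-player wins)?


Subtraction set S = {1, 2, 3, 4, 5}, so G(n) = n mod 6.
G(n) = 0 when n is a multiple of 6.
Multiples of 6 in [1, 109]: 18
N-positions (nonzero Grundy) = 109 - 18 = 91

91


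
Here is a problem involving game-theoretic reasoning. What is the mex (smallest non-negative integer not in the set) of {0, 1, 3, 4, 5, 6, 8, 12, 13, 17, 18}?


Set = {0, 1, 3, 4, 5, 6, 8, 12, 13, 17, 18}
0 is in the set.
1 is in the set.
2 is NOT in the set. This is the mex.
mex = 2

2


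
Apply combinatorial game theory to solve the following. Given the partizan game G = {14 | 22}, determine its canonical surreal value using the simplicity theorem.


Left options: {14}, max = 14
Right options: {22}, min = 22
All options are numbers and max(Left) < min(Right), so by the simplicity theorem the value is the simplest (earliest-born) number strictly between 14 and 22.
Integers 15 through 21 all lie strictly between 14 and 22.
Among integers, the simplest (lowest birthday = smallest |n|; 0 is born on day 0, +-n on day n) is 15.
No non-integer in the interval can be simpler: if x is a non-integer in the interval, then floor(x) or ceil(x) also lies in the interval (the interval contains an integer), and both are proper prefixes of x's sign expansion, i.e. born earlier. So the game value is 15.
Game value = 15

15


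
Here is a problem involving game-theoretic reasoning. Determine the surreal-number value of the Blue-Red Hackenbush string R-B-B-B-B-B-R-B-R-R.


Edges (from ground): R-B-B-B-B-B-R-B-R-R
By Berlekamp's sign-expansion rule, a Blue-Red Hackenbush stalk has the value of the surreal number whose sign sequence is the edge sequence with B -> + and R -> -.
Sign sequence: -+++++-+--
Trace the sign expansion in the surreal number tree, starting from 0:
Edge 1: R (sign -) -> bounds (-inf, 0), value = -1
Edge 2: B (sign +) -> bounds (-1, 0), value = -1/2
Edge 3: B (sign +) -> bounds (-1/2, 0), value = -1/4
Edge 4: B (sign +) -> bounds (-1/4, 0), value = -1/8
Edge 5: B (sign +) -> bounds (-1/8, 0), value = -1/16
Edge 6: B (sign +) -> bounds (-1/16, 0), value = -1/32
Edge 7: R (sign -) -> bounds (-1/16, -1/32), value = -3/64
Edge 8: B (sign +) -> bounds (-3/64, -1/32), value = -5/128
Edge 9: R (sign -) -> bounds (-3/64, -5/128), value = -11/256
Edge 10: R (sign -) -> bounds (-3/64, -11/256), value = -23/512
Game value = -23/512

-23/512


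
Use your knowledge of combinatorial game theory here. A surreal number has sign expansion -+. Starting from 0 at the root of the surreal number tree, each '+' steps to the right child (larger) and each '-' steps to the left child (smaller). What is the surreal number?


Sign expansion: -+
Rule: track bounds (lo, hi), initially (-inf, +inf). On '+', the current value becomes lo and we move to the simplest number in (value, hi): value + 1 if hi = +inf, otherwise the midpoint (value + hi)/2. On '-', the current value becomes hi and we move to value - 1 if lo = -inf, otherwise the midpoint (lo + value)/2.
Start at 0.
Step 1: sign = -, move left. Bounds: (-inf, 0). Value = -1
Step 2: sign = +, move right. Bounds: (-1, 0). Value = -1/2
The surreal number with sign expansion -+ is -1/2.

-1/2


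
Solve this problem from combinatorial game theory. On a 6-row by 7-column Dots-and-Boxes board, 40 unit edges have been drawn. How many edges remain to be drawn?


Grid: 6 x 7 boxes, i.e. 7 rows and 8 columns of dots.
Horizontal edges: (rows + 1) * cols = 7 * 7 = 49
Vertical edges: rows * (cols + 1) = 6 * 8 = 48
Total edges: 49 + 48 = 97
Edges drawn: 40
Remaining: 97 - 40 = 57

57


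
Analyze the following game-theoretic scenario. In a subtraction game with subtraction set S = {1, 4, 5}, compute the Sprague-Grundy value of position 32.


The subtraction set is S = {1, 4, 5}.
G(k) = mex{ G(k - s) : s in S, s <= k }. We compute iteratively: G(0) = 0.
G(1) = mex({0}) = 1
G(2) = mex({1}) = 0
G(3) = mex({0}) = 1
G(4) = mex({0, 1}) = 2
G(5) = mex({0, 1, 2}) = 3
G(6) = mex({0, 1, 3}) = 2
G(7) = mex({0, 1, 2}) = 3
G(8) = mex({1, 2, 3}) = 0
G(9) = mex({0, 2, 3}) = 1
G(10) = mex({1, 2, 3}) = 0
G(11) = mex({0, 2, 3}) = 1
G(12) = mex({0, 1, 3}) = 2
Observe that G(8)..G(12) = 0, 1, 0, 1, 2 repeats G(0)..G(4) = 0, 1, 0, 1, 2.
For k >= max(S) = 5, G(k) is determined by the previous 5 values G(k-5)..G(k-1); a window of 5 consecutive values has recurred shifted by 8, so by induction G(k + 8) = G(k) for all k >= 0: the sequence is periodic from the start with period 8.
One period: G(0..7) = 0, 1, 0, 1, 2, 3, 2, 3.
32 mod 8 = 0, so G(32) = G(0) = 0.

0


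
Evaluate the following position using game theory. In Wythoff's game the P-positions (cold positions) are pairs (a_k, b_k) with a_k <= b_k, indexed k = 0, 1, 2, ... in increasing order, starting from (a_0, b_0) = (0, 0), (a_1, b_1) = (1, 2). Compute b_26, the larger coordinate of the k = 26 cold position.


By Wythoff's theorem, a_k = floor(k * phi) and b_k = floor(k * phi^2) = a_k + k, where phi = (1 + sqrt(5))/2 is the golden ratio.
phi = (1 + sqrt(5))/2 = 1.618034
phi^2 = phi + 1 = 2.618034
k = 26
k * phi^2 = 26 * 2.618034 = 68.068884
b_26 = floor(k * phi^2) = 68 (check: a_26 + k = 42 + 26 = 68)

68


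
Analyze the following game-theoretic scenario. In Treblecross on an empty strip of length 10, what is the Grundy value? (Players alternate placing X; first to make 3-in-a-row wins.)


Treblecross: place X on empty cells; 3-in-a-row wins.
Playing within two cells of an existing X lets the opponent win at once, so sensible play treats the cells i-2..i+2 around each X as dead. The player left with no safe cell loses, so this is a normal-play take-away game on strips of safe cells.
Placing X at cell i (0-indexed) of a strip of k safe cells leaves independent strips of sizes max(0, i-2) and max(0, k-i-3). Hence G(k) = mex{ G(max(0,i-2)) XOR G(max(0,k-i-3)) : 0 <= i < k }, with G(0) = 0.
G(1): splits (0,0):0^0=0 -> mex({0}) = 1
G(2): splits (0,0):0^0=0 -> mex({0}) = 1
G(3): splits (0,0):0^0=0 -> mex({0}) = 1
G(4): splits (0,1):0^1=1 (0,0):0^0=0 -> mex({0, 1}) = 2
G(5): splits (0,2):0^1=1 (0,1):0^1=1 (0,0):0^0=0 -> mex({0, 1}) = 2
G(6) = mex({1}) = 0
G(7) = mex({0, 1, 2}) = 3
G(8) = mex({0, 1, 2}) = 3
G(9) = mex({0, 2}) = 1
G(10) = mex({0, 2, 3}) = 1
Therefore G(10) = 1.

1


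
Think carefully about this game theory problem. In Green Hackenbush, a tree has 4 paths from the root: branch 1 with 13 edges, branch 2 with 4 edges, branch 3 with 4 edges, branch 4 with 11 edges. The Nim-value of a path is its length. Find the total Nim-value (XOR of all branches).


The tree has 4 branches from the ground vertex.
In Green Hackenbush, the Nim-value of a simple path of length k is k.
Branch 1: length 13, Nim-value = 13
Branch 2: length 4, Nim-value = 4
Branch 3: length 4, Nim-value = 4
Branch 4: length 11, Nim-value = 11
Total Nim-value = XOR of all branch values:
0 XOR 13 = 13
13 XOR 4 = 9
9 XOR 4 = 13
13 XOR 11 = 6
Nim-value of the tree = 6

6


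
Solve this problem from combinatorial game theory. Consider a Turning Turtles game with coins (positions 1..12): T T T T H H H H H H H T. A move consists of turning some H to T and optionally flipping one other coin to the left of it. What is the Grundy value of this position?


Coins: T T T T H H H H H H H T
Key fact: a single head at position k behaves exactly like a Nim heap of size k (turning it to T and optionally flipping a coin at j < k corresponds to moving the heap from k to j, or to 0), and heads combine as a disjunctive sum (two heads at the same place would cancel, matching j XOR j = 0). So the Nim-value is the XOR of the 1-indexed positions of the heads.
Face-up positions (1-indexed): [5, 6, 7, 8, 9, 10, 11]
XOR 0 with 5: 0 XOR 5 = 5
XOR 5 with 6: 5 XOR 6 = 3
XOR 3 with 7: 3 XOR 7 = 4
XOR 4 with 8: 4 XOR 8 = 12
XOR 12 with 9: 12 XOR 9 = 5
XOR 5 with 10: 5 XOR 10 = 15
XOR 15 with 11: 15 XOR 11 = 4
Nim-value = 4

4


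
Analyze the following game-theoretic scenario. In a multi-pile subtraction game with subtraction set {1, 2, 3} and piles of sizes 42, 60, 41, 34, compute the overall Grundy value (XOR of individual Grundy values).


Subtraction set: {1, 2, 3}
For this subtraction set, G(n) = n mod 4 (period = max + 1 = 4).
Pile 1 (size 42): G(42) = 42 mod 4 = 2
Pile 2 (size 60): G(60) = 60 mod 4 = 0
Pile 3 (size 41): G(41) = 41 mod 4 = 1
Pile 4 (size 34): G(34) = 34 mod 4 = 2
Total Grundy value = XOR of all: 2 XOR 0 XOR 1 XOR 2 = 1

1


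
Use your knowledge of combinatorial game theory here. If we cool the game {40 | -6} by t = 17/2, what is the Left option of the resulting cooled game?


Original game: {40 | -6} (a switch {a | b} with a > b).
Cooling by t (for t below the temperature (a - b)/2 = 23) taxes each move by t: {a | b} cooled by t is {a - t | b + t}.
Cooling amount: t = 17/2
Cooled Left option: 40 - 17/2 = 63/2
Cooled Right option: -6 + 17/2 = 5/2
Cooled game: {63/2 | 5/2}
Left option = 63/2

63/2


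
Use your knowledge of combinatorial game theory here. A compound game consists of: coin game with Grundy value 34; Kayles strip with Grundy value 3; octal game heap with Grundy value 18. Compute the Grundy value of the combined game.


By the Sprague-Grundy theorem, the Grundy value of a sum of games is the XOR of individual Grundy values.
coin game: Grundy value = 34. Running XOR: 0 XOR 34 = 34
Kayles strip: Grundy value = 3. Running XOR: 34 XOR 3 = 33
octal game heap: Grundy value = 18. Running XOR: 33 XOR 18 = 51
The combined Grundy value is 51.

51


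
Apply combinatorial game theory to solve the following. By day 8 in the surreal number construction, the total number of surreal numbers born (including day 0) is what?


Day 0: {|} = 0 is born. Count = 1.
Day n: the number of surreal numbers born by day n is 2^(n+1) - 1.
By day 0: 2^1 - 1 = 1
By day 1: 2^2 - 1 = 3
By day 2: 2^3 - 1 = 7
By day 3: 2^4 - 1 = 15
By day 4: 2^5 - 1 = 31
By day 5: 2^6 - 1 = 63
By day 6: 2^7 - 1 = 127
By day 7: 2^8 - 1 = 255
By day 8: 2^9 - 1 = 511
By day 8: 511 surreal numbers.

511


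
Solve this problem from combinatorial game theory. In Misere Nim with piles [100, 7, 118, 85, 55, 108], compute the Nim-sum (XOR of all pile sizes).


We need the XOR (exclusive or) of all pile sizes.
After XOR-ing pile 1 (size 100): 0 XOR 100 = 100
After XOR-ing pile 2 (size 7): 100 XOR 7 = 99
After XOR-ing pile 3 (size 118): 99 XOR 118 = 21
After XOR-ing pile 4 (size 85): 21 XOR 85 = 64
After XOR-ing pile 5 (size 55): 64 XOR 55 = 119
After XOR-ing pile 6 (size 108): 119 XOR 108 = 27
The Nim-value of this position is 27.

27


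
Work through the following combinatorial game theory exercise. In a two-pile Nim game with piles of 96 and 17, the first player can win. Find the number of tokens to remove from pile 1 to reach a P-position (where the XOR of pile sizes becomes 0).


Piles: 96 and 17
Current XOR: 96 XOR 17 = 113 (non-zero, so this is an N-position).
To make the XOR zero, we need to find a move that balances the piles.
For pile 1 (size 96): target = 96 XOR 113 = 17
We reduce pile 1 from 96 to 17.
Tokens removed: 96 - 17 = 79
Verification: 17 XOR 17 = 0

79


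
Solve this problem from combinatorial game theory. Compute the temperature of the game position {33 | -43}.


The game is {33 | -43}, a switch {a | b} with numbers a > b.
Cooling {a | b} by t gives {a - t | b + t}, which stops being hot when a - t = b + t, i.e. at t = (a - b)/2. So the temperature of a switch is (a - b)/2.
Temperature = (Left option - Right option) / 2
= (33 - (-43)) / 2
= 76 / 2
= 38

38


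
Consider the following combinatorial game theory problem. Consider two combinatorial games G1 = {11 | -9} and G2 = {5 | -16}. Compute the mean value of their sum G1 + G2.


G1 = {11 | -9}, G2 = {5 | -16}
Each is a switch {a | b} with numbers a > b; its mean value is (a + b)/2, and mean value is additive over game sums: m(G1 + G2) = m(G1) + m(G2).
Mean of G1 = (11 + (-9))/2 = 2/2 = 1
Mean of G2 = (5 + (-16))/2 = -11/2 = -11/2
Mean of G1 + G2 = 1 + -11/2 = -9/2

-9/2


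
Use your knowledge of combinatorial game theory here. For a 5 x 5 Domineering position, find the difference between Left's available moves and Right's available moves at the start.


Board is 5 x 5 (rows x cols).
Left (vertical) placements: (rows-1) * cols = 4 * 5 = 20
Right (horizontal) placements: rows * (cols-1) = 5 * 4 = 20
Advantage = Left - Right = 20 - 20 = 0

0


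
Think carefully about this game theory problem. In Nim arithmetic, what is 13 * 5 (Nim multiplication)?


Nim multiplication is bilinear over XOR: (u XOR v) * w = (u*w) XOR (v*w).
So we split each operand into its bit components and XOR the pairwise Nim products.
13 = 1 + 4 + 8 (as XOR of powers of 2).
5 = 1 + 4 (as XOR of powers of 2).
Using the standard Nim-product table on single bits:
  2*2 = 3,   2*4 = 8,   2*8 = 12,
  4*4 = 6,   4*8 = 11,  8*8 = 13,
and  1*x = x (identity), k*l = l*k (commutative).
Pairwise Nim products:
  1 * 1 = 1
  1 * 4 = 4
  4 * 1 = 4
  4 * 4 = 6
  8 * 1 = 8
  8 * 4 = 11
XOR them: 1 XOR 4 XOR 4 XOR 6 XOR 8 XOR 11 = 4.
Result: 13 * 5 = 4 (in Nim).

4


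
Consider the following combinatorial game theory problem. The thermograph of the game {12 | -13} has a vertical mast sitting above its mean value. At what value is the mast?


Game = {12 | -13}, a switch {a | b} with numbers a > b.
Its thermograph has left wall a - t and right wall b + t, which meet at t = (a - b)/2, where both equal (a + b)/2. So the mast (mean value) is at (a + b)/2.
Mean = (12 + (-13))/2 = -1/2 = -1/2

-1/2


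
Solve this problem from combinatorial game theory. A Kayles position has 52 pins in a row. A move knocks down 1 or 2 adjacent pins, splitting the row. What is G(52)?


Kayles: a move removes 1 or 2 adjacent pins from a contiguous row.
Removing pins from a row of k leaves two independent rows (a, b) with a + b = k - 1 (one pin) or a + b = k - 2 (two pins); an end removal gives a = 0.
By Sprague-Grundy, G(k) = mex{ G(a) XOR G(b) } over all these splits. G(0) = 0.
G(1): splits (0,0):0^0=0 -> mex({0}) = 1
G(2): splits (0,1):0^1=1 (0,0):0^0=0 -> mex({0, 1}) = 2
G(3): splits (0,2):0^2=2 (1,1):1^1=0 (0,1):0^1=1 -> mex({0, 1, 2}) = 3
G(4): splits (0,3):0^3=3 (1,2):1^2=3 (0,2):0^2=2 (1,1):1^1=0 -> mex({0, 2, 3}) = 1
G(5): splits (0,4):0^1=1 (1,3):1^3=2 (2,2):2^2=0 (0,3):0^3=3 (1,2):1^2=3 -> mex({0, 1, 2, 3}) = 4
G(6) = mex({0, 1, 2, 4}) = 3
G(7) = mex({0, 1, 3, 4, 5}) = 2
G(8) = mex({0, 2, 3, 5, 6}) = 1
G(9) = mex({0, 1, 2, 3, 6, 7}) = 4
G(10) = mex({0, 1, 3, 4, 5, 7}) = 2
G(11) = mex({0, 1, 2, 3, 4, 5}) = 6
G(12) = mex({0, 1, 2, 3, 5, 6, 7}) = 4
G(13) = mex({0, 2, 3, 4, 6, 7}) = 1
G(14) = mex({0, 1, 4, 5, 6, 7}) = 2
G(15) = mex({0, 1, 2, 3, 4, 5, 6}) = 7
G(16) = mex({0, 2, 3, 5, 6, 7}) = 1
G(17) = mex({0, 1, 2, 3, 5, 6, 7}) = 4
G(18) = mex({0, 1, 2, 4, 5, 6}) = 3
G(19) = mex({0, 1, 3, 4, 5, 7}) = 2
G(20) = mex({0, 2, 3, 4, 5, 6, 7}) = 1
G(21) = mex({0, 1, 2, 3, 5, 6, 7}) = 4
G(22) = mex({0, 1, 2, 3, 4, 5, 7}) = 6
G(23) = mex({0, 1, 2, 3, 4, 5, 6}) = 7
G(24) = mex({0, 1, 2, 3, 5, 6, 7}) = 4
G(25) = mex({0, 2, 3, 4, 6, 7}) = 1
G(26) = mex({0, 1, 3, 4, 5, 6, 7}) = 2
G(27) = mex({0, 1, 2, 3, 4, 5, 6, 7}) = 8
G(28) = mex({0, 1, 2, 3, 4, 6, 7, 8}) = 5
G(29) = mex({0, 1, 2, 3, 5, 6, 7, 8, 9}) = 4
G(30) = mex({0, 1, 2, 3, 4, 5, 6, 9, 10}) = 7
G(31) = mex({0, 1, 3, 4, 5, 7, 10, 11}) = 2
G(32) = mex({0, 2, 3, 4, 5, 6, 7, 9, 11}) = 1
G(33) = mex({0, 1, 2, 3, 4, 5, 6, 7, 9, 12}) = 8
G(34) = mex({0, 1, 2, 3, 4, 5, 7, 8, 11, 12}) = 6
G(35) = mex({0, 1, 2, 3, 4, 5, 6, 8, 9, 10, 11}) = 7
G(36) = mex({0, 1, 2, 3, 5, 6, 7, 9, 10}) = 4
G(37) = mex({0, 2, 3, 4, 6, 7, 9, 10, 11, 12}) = 1
G(38) = mex({0, 1, 3, 4, 5, 6, 7, 9, 10, 11, 12}) = 2
G(39) = mex({0, 1, 2, 4, 5, 6, 7, 9, 10, 12, 14}) = 3
G(40) = mex({0, 2, 3, 4, 6, 7, 11, 12, 14}) = 1
G(41) = mex({0, 1, 2, 3, 5, 6, 7, 9, 10, 11, 12}) = 4
G(42) = mex({0, 1, 2, 3, 4, 5, 6, 9, 10}) = 7
G(43) = mex({0, 1, 3, 4, 5, 7, 9, 10, 12, 15}) = 2
G(44) = mex({0, 2, 3, 4, 5, 6, 7, 9, 10, 12, 15}) = 1
G(45) = mex({0, 1, 2, 3, 4, 5, 6, 7, 9, 10, 12, 14}) = 8
G(46) = mex({0, 1, 3, 4, 5, 7, 8, 11, 12, 14}) = 2
G(47) = mex({0, 1, 2, 3, 4, 5, 6, 8, 9, 10, 11, 12}) = 7
G(48) = mex({0, 1, 2, 3, 5, 6, 7, 9, 10}) = 4
G(49) = mex({0, 2, 3, 4, 6, 7, 9, 10, 11, 12, 15}) = 1
G(50) = mex({0, 1, 4, 5, 6, 7, 9, 11, 12, 14, 15}) = 2
G(51) = mex({0, 1, 2, 3, 4, 5, 6, 7, 9, 12, 14, 15}) = 8
G(52) = mex({0, 2, 3, 4, 5, 6, 7, 8, 11, 12, 15}) = 1
Therefore G(52) = 1.

1
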